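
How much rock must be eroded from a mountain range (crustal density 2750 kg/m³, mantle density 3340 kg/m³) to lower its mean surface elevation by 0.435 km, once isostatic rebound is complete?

Net drop Δ = e − u = e − e ρ_c/ρ_m = e (ρ_m − ρ_c)/ρ_m.
e = Δ ρ_m/(ρ_m − ρ_c) = 0.435 km × 3340/590 = 2.46 km.

2.46 km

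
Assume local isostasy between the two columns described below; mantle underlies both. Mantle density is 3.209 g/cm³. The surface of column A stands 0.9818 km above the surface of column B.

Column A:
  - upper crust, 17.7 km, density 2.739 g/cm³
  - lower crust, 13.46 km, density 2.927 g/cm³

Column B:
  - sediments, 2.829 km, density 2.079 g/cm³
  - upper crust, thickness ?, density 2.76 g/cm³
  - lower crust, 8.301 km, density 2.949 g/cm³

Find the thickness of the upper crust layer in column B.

Take the compensation level at the base of the deeper column (depth z_c below the surface of column A) and equate Σ ρ_i t_i down to z_c; mantle fills any gap and the z_c terms cancel.
Column A: 17.7×2.739 + 13.46×2.927 + (z_c − 31.16)×3.209
Column B: 0.9818×0 + 2.829×2.079 + x×2.76 + 8.301×2.949 + (z_c − 0.9818 − 11.13 − x)×3.209
The z_c×3.209 term appears on both sides and cancels. Collect the known terms of each column as K = Σ(ρt)_known − 3.209 × (depth of known layers): K_A = 87.87772 − 3.209×31.16 = −12.11472; K_B = 30.36114 − 3.209×(0.9818 + 11.13) = −8.5056262.
Balance: K_A = K_B − x×(3.209 − 2.76), so x = (K_B − K_A)/(3.209 − 2.76) = 3.60909/0.449 = 8.04 km.

8.04 km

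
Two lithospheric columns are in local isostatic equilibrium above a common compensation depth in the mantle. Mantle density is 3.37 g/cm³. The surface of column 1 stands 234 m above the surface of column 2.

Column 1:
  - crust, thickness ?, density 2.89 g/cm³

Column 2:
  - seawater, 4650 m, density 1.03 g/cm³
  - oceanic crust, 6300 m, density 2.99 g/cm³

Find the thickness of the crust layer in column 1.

29300 m

Take the compensation level at the base of the deeper column (depth z_c below the surface of column 1) and equate Σ ρ_i t_i down to z_c; mantle fills any gap and the z_c terms cancel.
Column 1: x×2.89 + (z_c − 0 − x)×3.37
Column 2: 234×0 + 4650×1.03 + 6300×2.99 + (z_c − 234 − 10950)×3.37
The z_c×3.37 term appears on both sides and cancels. Collect the known terms of each column as K = Σ(ρt)_known − 3.37 × (depth of known layers): K_1 = 0 − 3.37×0 = 0; K_2 = 23626.5 − 3.37×(234 + 10950) = −14063.58.
Balance: K_1 − x×(3.37 − 2.89) = K_2, so x = (K_1 − K_2)/(3.37 − 2.89) = 14063.6/0.48 = 29300 m.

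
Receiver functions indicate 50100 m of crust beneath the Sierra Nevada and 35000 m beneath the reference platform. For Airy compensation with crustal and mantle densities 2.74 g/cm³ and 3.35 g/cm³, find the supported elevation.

2750 m

Excess crust Δ = 50100 m − 35000 m = 15100 m, split between elevation h and root r with h + r = Δ.
Airy balance ρ_c h = (ρ_m − ρ_c) r gives r = h ρ_c/(ρ_m − ρ_c), so h (1 + ρ_c/(ρ_m − ρ_c)) = Δ, i.e. h = Δ (ρ_m − ρ_c)/ρ_m.
h = 15100 m × 0.61/3.35 = 2750 m.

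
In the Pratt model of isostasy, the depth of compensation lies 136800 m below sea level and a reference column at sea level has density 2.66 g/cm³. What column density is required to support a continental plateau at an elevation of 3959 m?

2.59 g/cm³

Pratt balance: ρ_ref D = ρ (D + h).
ρ = ρ_ref D/(D + h) = 2.66 × 136800 m/(136800 m + 3959 m) = 2.59 g/cm³.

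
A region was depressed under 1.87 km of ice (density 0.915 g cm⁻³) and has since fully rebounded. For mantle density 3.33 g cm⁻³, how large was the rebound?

0.514 km

Removing the load lets mantle flow back in; uplift u satisfies ρ_ice t = ρ_m u.
u = t ρ_ice/ρ_m = 1.87 km × 0.915/3.33 = 0.514 km.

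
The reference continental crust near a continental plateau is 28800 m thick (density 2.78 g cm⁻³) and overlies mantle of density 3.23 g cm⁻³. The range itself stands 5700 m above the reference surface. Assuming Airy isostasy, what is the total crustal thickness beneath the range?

69700 m

Root depth r = h ρ_c / (ρ_m − ρ_c) = 5700 m × 2.78 / 0.45 = 35210 m.
Total thickness = T + h + r = 28800 m + 5700 m + 35210 m = 69700 m.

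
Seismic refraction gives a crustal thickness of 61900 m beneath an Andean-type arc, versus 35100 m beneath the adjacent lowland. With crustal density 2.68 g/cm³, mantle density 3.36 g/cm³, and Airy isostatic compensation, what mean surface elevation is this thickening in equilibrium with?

Excess crust Δ = 61900 m − 35100 m = 26800 m, split between elevation h and root r with h + r = Δ.
Airy balance ρ_c h = (ρ_m − ρ_c) r gives r = h ρ_c/(ρ_m − ρ_c), so h (1 + ρ_c/(ρ_m − ρ_c)) = Δ, i.e. h = Δ (ρ_m − ρ_c)/ρ_m.
h = 26800 m × 0.68/3.36 = 5420 m.

5420 m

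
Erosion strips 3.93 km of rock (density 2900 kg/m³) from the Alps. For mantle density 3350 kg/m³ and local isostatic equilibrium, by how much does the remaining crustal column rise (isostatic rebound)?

3.4 km

Unloading: uplift u = e ρ_c/ρ_m = 3.93 km × 2900/3350 = 3.4 km.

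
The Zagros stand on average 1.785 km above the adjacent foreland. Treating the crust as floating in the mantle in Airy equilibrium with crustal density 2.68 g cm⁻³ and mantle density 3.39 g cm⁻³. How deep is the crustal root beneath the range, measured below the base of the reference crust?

In Airy isostatic equilibrium: the weight of the topography is balanced by the buoyancy of the root, ρ_c h = (ρ_m − ρ_c) r.
r = h · ρ_c / (ρ_m − ρ_c) = 1.785 km × 2.68 / (3.39 − 2.68) = 6.74 km.

6.74 km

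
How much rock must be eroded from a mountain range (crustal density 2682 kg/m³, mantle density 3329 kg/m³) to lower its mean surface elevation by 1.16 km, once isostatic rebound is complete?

Net drop Δ = e − u = e − e ρ_c/ρ_m = e (ρ_m − ρ_c)/ρ_m.
e = Δ ρ_m/(ρ_m − ρ_c) = 1.16 km × 3329/647 = 5.97 km.

5.97 km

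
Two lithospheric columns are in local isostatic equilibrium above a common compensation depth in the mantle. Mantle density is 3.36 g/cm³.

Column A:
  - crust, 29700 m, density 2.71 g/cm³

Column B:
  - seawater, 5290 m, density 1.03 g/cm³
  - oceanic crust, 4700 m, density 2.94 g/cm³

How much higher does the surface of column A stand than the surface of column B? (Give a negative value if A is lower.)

For any compensation level in the mantle, the mantle terms cancel and isostasy reduces to e = (Σt_A − Σt_B) − (Σ(ρt)_A − Σ(ρt)_B) / ρ_m.
Σt_A = 29700 m; Σt_B = 9990 m; Σ(ρt)_A = 80487; Σ(ρt)_B = 19266.7 (in m·g/cm³).
e = (29700 − 9990) − (80487 − 19266.7) / 3.36 = 1490 m.

1490 m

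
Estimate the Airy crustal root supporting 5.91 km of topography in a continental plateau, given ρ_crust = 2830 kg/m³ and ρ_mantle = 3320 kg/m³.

Balancing pressure at the compensation depth: the weight of the topography is balanced by the buoyancy of the root, ρ_c h = (ρ_m − ρ_c) r.
r = h · ρ_c / (ρ_m − ρ_c) = 5.91 km × 2830 / (3320 − 2830) = 34.1 km.

34.1 km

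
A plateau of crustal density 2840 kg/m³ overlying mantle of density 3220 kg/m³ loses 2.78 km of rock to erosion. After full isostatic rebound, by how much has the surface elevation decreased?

Rebound u = e ρ_c/ρ_m = 2.78 km × 2840/3220 = 2.452 km.
Net surface drop = e − u = 2.78 km − 2.452 km = e (ρ_m − ρ_c)/ρ_m = 0.328 km.

0.328 km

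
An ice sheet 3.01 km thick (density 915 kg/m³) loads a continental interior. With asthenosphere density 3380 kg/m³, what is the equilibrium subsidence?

For local isostatic compensation: the ice load ρ_ice t is balanced by mantle displaced below, ρ_m s.
s = t ρ_ice / ρ_m = 3.01 km × 915/3380 = 0.815 km.

0.815 km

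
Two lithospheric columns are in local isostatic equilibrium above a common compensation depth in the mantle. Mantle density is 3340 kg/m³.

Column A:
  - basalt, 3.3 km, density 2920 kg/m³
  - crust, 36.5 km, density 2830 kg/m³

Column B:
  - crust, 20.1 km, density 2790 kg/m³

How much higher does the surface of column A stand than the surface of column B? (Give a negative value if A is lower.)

For any compensation level in the mantle, the mantle terms cancel and isostasy reduces to e = (Σt_A − Σt_B) − (Σ(ρt)_A − Σ(ρt)_B) / ρ_m.
Σt_A = 39.8 km; Σt_B = 20.1 km; Σ(ρt)_A = 112931; Σ(ρt)_B = 56079 (in km·kg/m³).
e = (39.8 − 20.1) − (112931 − 56079) / 3340 = 2.68 km.

2.68 km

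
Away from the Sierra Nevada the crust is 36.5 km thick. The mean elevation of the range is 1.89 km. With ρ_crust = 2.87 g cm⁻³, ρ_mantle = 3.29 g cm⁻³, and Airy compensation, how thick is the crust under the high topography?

51.3 km

Root depth r = h ρ_c / (ρ_m − ρ_c) = 1.89 km × 2.87 / 0.42 = 12.91 km.
Total thickness = T + h + r = 36.5 km + 1.89 km + 12.91 km = 51.3 km.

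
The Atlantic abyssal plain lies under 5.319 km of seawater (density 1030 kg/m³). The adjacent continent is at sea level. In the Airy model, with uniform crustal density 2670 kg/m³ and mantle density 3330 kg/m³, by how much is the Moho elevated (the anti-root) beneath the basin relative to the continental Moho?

13.2 km

Isostatic balance requires: replacing crust with seawater at the top is compensated by replacing crust with mantle at the base: d (ρ_c − ρ_w) = a (ρ_m − ρ_c).
a = d (ρ_c − ρ_w)/(ρ_m − ρ_c) = 5.319 km × 1640/660 = 13.2 km.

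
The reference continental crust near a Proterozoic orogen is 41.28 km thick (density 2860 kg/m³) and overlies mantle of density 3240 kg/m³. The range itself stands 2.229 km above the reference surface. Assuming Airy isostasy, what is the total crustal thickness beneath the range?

60.3 km

Root depth r = h ρ_c / (ρ_m − ρ_c) = 2.229 km × 2860 / 380 = 16.78 km.
Total thickness = T + h + r = 41.28 km + 2.229 km + 16.78 km = 60.3 km.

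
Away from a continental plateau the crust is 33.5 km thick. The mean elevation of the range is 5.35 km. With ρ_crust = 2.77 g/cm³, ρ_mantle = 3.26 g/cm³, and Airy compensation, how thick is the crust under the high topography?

Root depth r = h ρ_c / (ρ_m − ρ_c) = 5.35 km × 2.77 / 0.49 = 30.24 km.
Total thickness = T + h + r = 33.5 km + 5.35 km + 30.24 km = 69.1 km.

69.1 km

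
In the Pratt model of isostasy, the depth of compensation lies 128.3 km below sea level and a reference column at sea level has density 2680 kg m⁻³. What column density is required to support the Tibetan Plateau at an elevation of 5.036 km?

2580 kg m⁻³

Pratt balance: ρ_ref D = ρ (D + h).
ρ = ρ_ref D/(D + h) = 2680 × 128.3 km/(128.3 km + 5.036 km) = 2580 kg m⁻³.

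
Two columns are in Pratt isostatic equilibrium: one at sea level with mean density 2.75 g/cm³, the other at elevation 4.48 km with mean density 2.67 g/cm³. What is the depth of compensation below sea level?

ρ_ref D = ρ (D + h) → D (ρ_ref − ρ) = ρ h.
D = ρ h/(ρ_ref − ρ) = 2.67 × 4.48 km/(2.75 − 2.67) = 150 km.

150 km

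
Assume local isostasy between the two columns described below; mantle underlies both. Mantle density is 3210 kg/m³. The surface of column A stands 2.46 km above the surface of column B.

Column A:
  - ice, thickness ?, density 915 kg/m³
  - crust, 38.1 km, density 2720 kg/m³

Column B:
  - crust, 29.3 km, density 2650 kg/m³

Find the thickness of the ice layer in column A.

2.46 km

Take the compensation level at the base of the deeper column (depth z_c below the surface of column A) and equate Σ ρ_i t_i down to z_c; mantle fills any gap and the z_c terms cancel.
Column A: x×915 + 38.1×2720 + (z_c − 38.1 − x)×3210
Column B: 2.46×0 + 29.3×2650 + (z_c − 2.46 − 29.3)×3210
The z_c×3210 term appears on both sides and cancels. Collect the known terms of each column as K = Σ(ρt)_known − 3210 × (depth of known layers): K_A = 103632 − 3210×38.1 = −18669; K_B = 77645 − 3210×(2.46 + 29.3) = −24304.6.
Balance: K_A − x×(3210 − 915) = K_B, so x = (K_A − K_B)/(3210 − 915) = 5635.6/2295 = 2.46 km.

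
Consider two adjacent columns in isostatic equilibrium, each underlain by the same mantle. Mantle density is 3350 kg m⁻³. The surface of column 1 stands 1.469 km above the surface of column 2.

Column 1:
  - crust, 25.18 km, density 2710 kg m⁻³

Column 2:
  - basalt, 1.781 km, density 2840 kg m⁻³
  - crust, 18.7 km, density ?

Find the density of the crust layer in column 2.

Take the compensation level at the base of the deeper column (depth z_c below the surface of column 1) and equate Σ ρ_i t_i down to z_c; mantle fills any gap and the z_c terms cancel.
Column 1: 25.18×2710 + (z_c − 25.18)×3350
Column 2: 1.469×0 + 1.781×2840 + 18.7×ρ + (z_c − 1.469 − 20.481)×3350
The z_c×3350 term appears on both sides and cancels. Collect the known terms of each column as K = Σ(ρt)_known − 3350 × (depth of known layers): K_1 = 68237.8 − 3350×25.18 = −16115.2; K_2 = 5058.04 − 3350×(1.469 + 20.481) = −68474.46.
Balance: K_1 = K_2 + 18.7×ρ, so ρ = (K_1 − K_2)/18.7 = 52359.3/18.7 = 2800 kg m⁻³.

2800 kg m⁻³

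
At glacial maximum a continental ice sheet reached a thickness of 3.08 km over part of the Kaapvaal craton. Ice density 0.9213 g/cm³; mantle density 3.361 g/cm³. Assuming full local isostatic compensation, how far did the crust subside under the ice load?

Equating mass per unit area of the two columns: the ice load ρ_ice t is balanced by mantle displaced below, ρ_m s.
s = t ρ_ice / ρ_m = 3.08 km × 0.9213/3.361 = 0.844 km.

0.844 km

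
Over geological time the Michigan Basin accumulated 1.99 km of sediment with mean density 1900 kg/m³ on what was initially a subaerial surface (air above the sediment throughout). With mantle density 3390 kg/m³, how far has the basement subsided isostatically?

1.12 km

Subaerial load: s = t ρ_sed / ρ_m = 1.99 km × 1900/3390 = 1.12 km.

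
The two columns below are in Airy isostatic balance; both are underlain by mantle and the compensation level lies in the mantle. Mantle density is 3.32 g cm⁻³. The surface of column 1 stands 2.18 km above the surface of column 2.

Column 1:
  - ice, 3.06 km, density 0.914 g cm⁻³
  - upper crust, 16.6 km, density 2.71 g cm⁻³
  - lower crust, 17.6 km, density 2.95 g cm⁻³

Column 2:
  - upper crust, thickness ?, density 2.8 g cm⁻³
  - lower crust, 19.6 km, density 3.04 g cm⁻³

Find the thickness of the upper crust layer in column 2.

Take the compensation level at the base of the deeper column (depth z_c below the surface of column 1) and equate Σ ρ_i t_i down to z_c; mantle fills any gap and the z_c terms cancel.
Column 1: 3.06×0.914 + 16.6×2.71 + 17.6×2.95 + (z_c − 37.26)×3.32
Column 2: 2.18×0 + x×2.8 + 19.6×3.04 + (z_c − 2.18 − 19.6 − x)×3.32
The z_c×3.32 term appears on both sides and cancels. Collect the known terms of each column as K = Σ(ρt)_known − 3.32 × (depth of known layers): K_1 = 99.70284 − 3.32×37.26 = −24.00036; K_2 = 59.584 − 3.32×(2.18 + 19.6) = −12.7256.
Balance: K_1 = K_2 − x×(3.32 − 2.8), so x = (K_2 − K_1)/(3.32 − 2.8) = 11.2748/0.52 = 21.7 km.

21.7 km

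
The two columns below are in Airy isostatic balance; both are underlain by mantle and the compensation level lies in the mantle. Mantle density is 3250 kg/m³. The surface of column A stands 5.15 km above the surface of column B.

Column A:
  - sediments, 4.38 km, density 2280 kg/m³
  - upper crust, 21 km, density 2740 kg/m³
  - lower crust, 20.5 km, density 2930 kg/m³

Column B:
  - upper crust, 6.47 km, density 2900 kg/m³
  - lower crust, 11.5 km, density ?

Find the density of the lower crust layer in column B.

Take the compensation level at the base of the deeper column (depth z_c below the surface of column A) and equate Σ ρ_i t_i down to z_c; mantle fills any gap and the z_c terms cancel.
Column A: 4.38×2280 + 21×2740 + 20.5×2930 + (z_c − 45.88)×3250
Column B: 5.15×0 + 6.47×2900 + 11.5×ρ + (z_c − 5.15 − 17.97)×3250
The z_c×3250 term appears on both sides and cancels. Collect the known terms of each column as K = Σ(ρt)_known − 3250 × (depth of known layers): K_A = 127591.4 − 3250×45.88 = −21518.6; K_B = 18763 − 3250×(5.15 + 17.97) = −56377.
Balance: K_A = K_B + 11.5×ρ, so ρ = (K_A − K_B)/11.5 = 34858.4/11.5 = 3030 kg/m³.

3030 kg/m³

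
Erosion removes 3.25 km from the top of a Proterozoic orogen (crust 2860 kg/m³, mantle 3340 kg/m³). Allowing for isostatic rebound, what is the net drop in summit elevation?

Rebound u = e ρ_c/ρ_m = 3.25 km × 2860/3340 = 2.783 km.
Net surface drop = e − u = 3.25 km − 2.783 km = e (ρ_m − ρ_c)/ρ_m = 0.467 km.

0.467 km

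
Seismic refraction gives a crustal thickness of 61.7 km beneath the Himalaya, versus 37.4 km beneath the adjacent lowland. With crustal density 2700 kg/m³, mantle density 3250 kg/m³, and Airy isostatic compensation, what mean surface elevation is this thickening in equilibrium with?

Excess crust Δ = 61.7 km − 37.4 km = 24.3 km, split between elevation h and root r with h + r = Δ.
Airy balance ρ_c h = (ρ_m − ρ_c) r gives r = h ρ_c/(ρ_m − ρ_c), so h (1 + ρ_c/(ρ_m − ρ_c)) = Δ, i.e. h = Δ (ρ_m − ρ_c)/ρ_m.
h = 24.3 km × 550/3250 = 4.11 km.

4.11 km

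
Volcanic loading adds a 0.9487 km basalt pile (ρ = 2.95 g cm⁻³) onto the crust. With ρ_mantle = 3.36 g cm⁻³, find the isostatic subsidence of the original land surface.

0.833 km

Subaerial loading: s = t ρ_load / ρ_m.
s = 0.9487 km × 2.95/3.36 = 0.833 km.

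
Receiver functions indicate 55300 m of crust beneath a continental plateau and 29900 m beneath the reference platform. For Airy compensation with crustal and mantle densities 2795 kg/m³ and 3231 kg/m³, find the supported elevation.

3430 m

Excess crust Δ = 55300 m − 29900 m = 25400 m, split between elevation h and root r with h + r = Δ.
Airy balance ρ_c h = (ρ_m − ρ_c) r gives r = h ρ_c/(ρ_m − ρ_c), so h (1 + ρ_c/(ρ_m − ρ_c)) = Δ, i.e. h = Δ (ρ_m − ρ_c)/ρ_m.
h = 25400 m × 436/3231 = 3430 m.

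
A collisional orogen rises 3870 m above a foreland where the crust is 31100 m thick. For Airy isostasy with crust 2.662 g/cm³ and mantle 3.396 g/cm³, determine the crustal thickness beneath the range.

Root depth r = h ρ_c / (ρ_m − ρ_c) = 3870 m × 2.662 / 0.734 = 14040 m.
Total thickness = T + h + r = 31100 m + 3870 m + 14040 m = 49000 m.

49000 m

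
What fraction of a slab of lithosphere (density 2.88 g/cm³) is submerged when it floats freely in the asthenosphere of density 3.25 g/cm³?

Submerged fraction = ρ_obj/ρ_fluid = 2.88/3.25 = 88.6%.

88.6%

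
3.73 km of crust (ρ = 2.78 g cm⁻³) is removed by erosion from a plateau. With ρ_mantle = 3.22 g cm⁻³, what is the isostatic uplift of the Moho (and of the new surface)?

3.22 km

Unloading: uplift u = e ρ_c/ρ_m = 3.73 km × 2.78/3.22 = 3.22 km.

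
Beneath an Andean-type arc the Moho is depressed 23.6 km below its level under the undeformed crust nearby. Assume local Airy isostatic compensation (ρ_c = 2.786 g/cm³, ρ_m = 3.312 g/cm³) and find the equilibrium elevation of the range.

4.46 km

For local isostatic compensation: ρ_c h = (ρ_m − ρ_c) r.
h = r (ρ_m − ρ_c) / ρ_c = 23.6 km × (3.312 − 2.786) / 2.786 = 4.46 km.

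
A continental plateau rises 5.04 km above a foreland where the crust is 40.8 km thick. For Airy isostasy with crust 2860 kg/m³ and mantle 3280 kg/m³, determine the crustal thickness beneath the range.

Root depth r = h ρ_c / (ρ_m − ρ_c) = 5.04 km × 2860 / 420 = 34.32 km.
Total thickness = T + h + r = 40.8 km + 5.04 km + 34.32 km = 80.2 km.

80.2 km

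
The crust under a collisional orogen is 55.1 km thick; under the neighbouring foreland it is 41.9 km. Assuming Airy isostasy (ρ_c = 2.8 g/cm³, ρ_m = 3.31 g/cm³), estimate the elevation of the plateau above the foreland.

Excess crust Δ = 55.1 km − 41.9 km = 13.2 km, split between elevation h and root r with h + r = Δ.
Airy balance ρ_c h = (ρ_m − ρ_c) r gives r = h ρ_c/(ρ_m − ρ_c), so h (1 + ρ_c/(ρ_m − ρ_c)) = Δ, i.e. h = Δ (ρ_m − ρ_c)/ρ_m.
h = 13.2 km × 0.51/3.31 = 2.03 km.

2.03 km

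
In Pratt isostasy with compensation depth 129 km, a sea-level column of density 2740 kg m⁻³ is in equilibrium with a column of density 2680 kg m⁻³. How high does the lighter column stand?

ρ_ref D = ρ (D + h) → h = D (ρ_ref − ρ)/ρ.
h = 129 km × (2740 − 2680)/2680 = 2.89 km.

2.89 km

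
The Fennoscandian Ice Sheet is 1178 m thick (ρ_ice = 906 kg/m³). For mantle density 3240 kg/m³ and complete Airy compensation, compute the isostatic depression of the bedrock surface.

329 m

Equating mass per unit area of the two columns: the ice load ρ_ice t is balanced by mantle displaced below, ρ_m s.
s = t ρ_ice / ρ_m = 1178 m × 906/3240 = 329 m.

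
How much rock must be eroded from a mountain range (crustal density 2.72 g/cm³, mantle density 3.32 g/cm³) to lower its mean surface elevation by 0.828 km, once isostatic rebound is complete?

4.58 km

Net drop Δ = e − u = e − e ρ_c/ρ_m = e (ρ_m − ρ_c)/ρ_m.
e = Δ ρ_m/(ρ_m − ρ_c) = 0.828 km × 3.32/0.6 = 4.58 km.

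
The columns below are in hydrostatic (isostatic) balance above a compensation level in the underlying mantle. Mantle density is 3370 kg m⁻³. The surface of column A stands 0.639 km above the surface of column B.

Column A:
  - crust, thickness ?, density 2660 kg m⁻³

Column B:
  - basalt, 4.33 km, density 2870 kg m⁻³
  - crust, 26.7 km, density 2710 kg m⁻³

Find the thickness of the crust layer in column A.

30.9 km

Take the compensation level at the base of the deeper column (depth z_c below the surface of column A) and equate Σ ρ_i t_i down to z_c; mantle fills any gap and the z_c terms cancel.
Column A: x×2660 + (z_c − 0 − x)×3370
Column B: 0.639×0 + 4.33×2870 + 26.7×2710 + (z_c − 0.639 − 31.03)×3370
The z_c×3370 term appears on both sides and cancels. Collect the known terms of each column as K = Σ(ρt)_known − 3370 × (depth of known layers): K_A = 0 − 3370×0 = 0; K_B = 84784.1 − 3370×(0.639 + 31.03) = −21940.43.
Balance: K_A − x×(3370 − 2660) = K_B, so x = (K_A − K_B)/(3370 − 2660) = 21940.4/710 = 30.9 km.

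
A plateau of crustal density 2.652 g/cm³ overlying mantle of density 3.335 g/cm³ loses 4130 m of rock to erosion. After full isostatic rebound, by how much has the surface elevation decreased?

Rebound u = e ρ_c/ρ_m = 4130 m × 2.652/3.335 = 3284 m.
Net surface drop = e − u = 4130 m − 3284 m = e (ρ_m − ρ_c)/ρ_m = 846 m.

846 m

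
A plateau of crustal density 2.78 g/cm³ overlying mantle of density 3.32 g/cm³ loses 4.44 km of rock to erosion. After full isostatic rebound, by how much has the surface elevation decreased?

Rebound u = e ρ_c/ρ_m = 4.44 km × 2.78/3.32 = 3.718 km.
Net surface drop = e − u = 4.44 km − 3.718 km = e (ρ_m − ρ_c)/ρ_m = 0.722 km.

0.722 km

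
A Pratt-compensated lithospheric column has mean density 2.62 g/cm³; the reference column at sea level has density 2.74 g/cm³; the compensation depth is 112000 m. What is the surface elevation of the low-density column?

ρ_ref D = ρ (D + h) → h = D (ρ_ref − ρ)/ρ.
h = 112000 m × (2.74 − 2.62)/2.62 = 5130 m.

5130 m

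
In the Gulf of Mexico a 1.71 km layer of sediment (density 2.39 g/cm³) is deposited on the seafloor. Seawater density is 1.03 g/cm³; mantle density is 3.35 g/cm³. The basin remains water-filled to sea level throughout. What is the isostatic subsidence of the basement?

1 km

Submarine loading: the sediment displaces seawater, and the subsidence is in turn flooded, so s (ρ_m − ρ_w) = t (ρ_sed − ρ_w).
s = 1.71 km × (2.39 − 1.03) / (3.35 − 1.03) = 1 km.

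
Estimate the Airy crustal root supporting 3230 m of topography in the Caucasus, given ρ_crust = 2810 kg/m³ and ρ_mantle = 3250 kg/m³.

20600 m

Balancing pressure at the compensation depth: the weight of the topography is balanced by the buoyancy of the root, ρ_c h = (ρ_m − ρ_c) r.
r = h · ρ_c / (ρ_m − ρ_c) = 3230 m × 2810 / (3250 − 2810) = 20600 m.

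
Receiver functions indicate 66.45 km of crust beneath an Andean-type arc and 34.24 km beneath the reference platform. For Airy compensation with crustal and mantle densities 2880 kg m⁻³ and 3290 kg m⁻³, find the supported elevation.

4.01 km

Excess crust Δ = 66.45 km − 34.24 km = 32.21 km, split between elevation h and root r with h + r = Δ.
Airy balance ρ_c h = (ρ_m − ρ_c) r gives r = h ρ_c/(ρ_m − ρ_c), so h (1 + ρ_c/(ρ_m − ρ_c)) = Δ, i.e. h = Δ (ρ_m − ρ_c)/ρ_m.
h = 32.21 km × 410/3290 = 4.01 km.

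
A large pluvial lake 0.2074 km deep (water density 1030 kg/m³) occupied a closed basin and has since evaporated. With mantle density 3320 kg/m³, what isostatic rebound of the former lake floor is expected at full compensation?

0.0643 km

u = d ρ_w/ρ_m = 0.2074 km × 1030/3320 = 0.0643 km.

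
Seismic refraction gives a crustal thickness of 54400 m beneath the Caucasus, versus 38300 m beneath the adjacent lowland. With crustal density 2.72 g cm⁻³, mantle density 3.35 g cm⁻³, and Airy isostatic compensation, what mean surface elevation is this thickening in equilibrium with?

3030 m

Excess crust Δ = 54400 m − 38300 m = 16100 m, split between elevation h and root r with h + r = Δ.
Airy balance ρ_c h = (ρ_m − ρ_c) r gives r = h ρ_c/(ρ_m − ρ_c), so h (1 + ρ_c/(ρ_m − ρ_c)) = Δ, i.e. h = Δ (ρ_m − ρ_c)/ρ_m.
h = 16100 m × 0.63/3.35 = 3030 m.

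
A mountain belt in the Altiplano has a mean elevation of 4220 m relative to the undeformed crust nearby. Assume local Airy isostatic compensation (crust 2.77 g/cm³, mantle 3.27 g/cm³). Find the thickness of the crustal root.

In Airy isostatic equilibrium: the weight of the topography is balanced by the buoyancy of the root, ρ_c h = (ρ_m − ρ_c) r.
r = h · ρ_c / (ρ_m − ρ_c) = 4220 m × 2.77 / (3.27 − 2.77) = 23400 m.

23400 m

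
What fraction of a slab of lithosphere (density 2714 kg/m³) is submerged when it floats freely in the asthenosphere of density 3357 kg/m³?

80.8%

Submerged fraction = ρ_obj/ρ_fluid = 2714/3357 = 80.8%.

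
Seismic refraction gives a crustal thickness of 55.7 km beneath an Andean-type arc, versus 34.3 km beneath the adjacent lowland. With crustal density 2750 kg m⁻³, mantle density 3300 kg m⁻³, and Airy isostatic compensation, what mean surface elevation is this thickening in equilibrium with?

3.57 km

Excess crust Δ = 55.7 km − 34.3 km = 21.4 km, split between elevation h and root r with h + r = Δ.
Airy balance ρ_c h = (ρ_m − ρ_c) r gives r = h ρ_c/(ρ_m − ρ_c), so h (1 + ρ_c/(ρ_m − ρ_c)) = Δ, i.e. h = Δ (ρ_m − ρ_c)/ρ_m.
h = 21.4 km × 550/3300 = 3.57 km.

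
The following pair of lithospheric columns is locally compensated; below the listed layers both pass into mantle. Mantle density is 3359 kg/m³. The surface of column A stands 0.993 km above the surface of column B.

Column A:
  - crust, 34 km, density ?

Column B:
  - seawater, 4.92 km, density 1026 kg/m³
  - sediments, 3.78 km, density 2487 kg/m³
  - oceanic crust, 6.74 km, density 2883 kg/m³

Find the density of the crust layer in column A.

2730 kg/m³

Take the compensation level at the base of the deeper column (depth z_c below the surface of column A) and equate Σ ρ_i t_i down to z_c; mantle fills any gap and the z_c terms cancel.
Column A: 34×ρ + (z_c − 34)×3359
Column B: 0.993×0 + 4.92×1026 + 3.78×2487 + 6.74×2883 + (z_c − 0.993 − 15.44)×3359
The z_c×3359 term appears on both sides and cancels. Collect the known terms of each column as K = Σ(ρt)_known − 3359 × (depth of known layers): K_A = 0 − 3359×34 = −114206; K_B = 33880.2 − 3359×(0.993 + 15.44) = −21318.247.
Balance: K_A + 34×ρ = K_B, so ρ = (K_B − K_A)/34 = 92887.8/34 = 2730 kg/m³.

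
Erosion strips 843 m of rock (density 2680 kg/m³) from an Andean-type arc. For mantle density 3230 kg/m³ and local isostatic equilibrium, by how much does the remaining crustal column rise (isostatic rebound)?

699 m

Unloading: uplift u = e ρ_c/ρ_m = 843 m × 2680/3230 = 699 m.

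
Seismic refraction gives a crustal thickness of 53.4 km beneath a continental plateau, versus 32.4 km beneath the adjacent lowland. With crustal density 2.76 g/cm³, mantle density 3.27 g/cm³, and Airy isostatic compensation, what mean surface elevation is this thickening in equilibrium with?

Excess crust Δ = 53.4 km − 32.4 km = 21 km, split between elevation h and root r with h + r = Δ.
Airy balance ρ_c h = (ρ_m − ρ_c) r gives r = h ρ_c/(ρ_m − ρ_c), so h (1 + ρ_c/(ρ_m − ρ_c)) = Δ, i.e. h = Δ (ρ_m − ρ_c)/ρ_m.
h = 21 km × 0.51/3.27 = 3.28 km.

3.28 km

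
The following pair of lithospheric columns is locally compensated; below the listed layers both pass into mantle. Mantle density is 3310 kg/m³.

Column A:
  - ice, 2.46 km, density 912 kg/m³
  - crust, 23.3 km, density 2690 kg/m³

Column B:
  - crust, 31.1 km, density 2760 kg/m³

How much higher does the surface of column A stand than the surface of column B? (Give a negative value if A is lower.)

For any compensation level in the mantle, the mantle terms cancel and isostasy reduces to e = (Σt_A − Σt_B) − (Σ(ρt)_A − Σ(ρt)_B) / ρ_m.
Σt_A = 25.76 km; Σt_B = 31.1 km; Σ(ρt)_A = 64920.52; Σ(ρt)_B = 85836 (in km·kg/m³).
e = (25.76 − 31.1) − (64920.52 − 85836) / 3310 = 0.979 km.

0.979 km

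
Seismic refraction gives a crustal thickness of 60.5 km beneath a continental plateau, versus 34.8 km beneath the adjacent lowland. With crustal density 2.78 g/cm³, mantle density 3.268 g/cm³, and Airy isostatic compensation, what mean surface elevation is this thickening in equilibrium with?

3.84 km

Excess crust Δ = 60.5 km − 34.8 km = 25.7 km, split between elevation h and root r with h + r = Δ.
Airy balance ρ_c h = (ρ_m − ρ_c) r gives r = h ρ_c/(ρ_m − ρ_c), so h (1 + ρ_c/(ρ_m − ρ_c)) = Δ, i.e. h = Δ (ρ_m − ρ_c)/ρ_m.
h = 25.7 km × 0.488/3.268 = 3.84 km.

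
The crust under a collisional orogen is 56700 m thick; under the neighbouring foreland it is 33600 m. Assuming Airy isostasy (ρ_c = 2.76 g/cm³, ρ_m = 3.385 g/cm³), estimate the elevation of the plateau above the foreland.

4270 m

Excess crust Δ = 56700 m − 33600 m = 23100 m, split between elevation h and root r with h + r = Δ.
Airy balance ρ_c h = (ρ_m − ρ_c) r gives r = h ρ_c/(ρ_m − ρ_c), so h (1 + ρ_c/(ρ_m − ρ_c)) = Δ, i.e. h = Δ (ρ_m − ρ_c)/ρ_m.
h = 23100 m × 0.625/3.385 = 4270 m.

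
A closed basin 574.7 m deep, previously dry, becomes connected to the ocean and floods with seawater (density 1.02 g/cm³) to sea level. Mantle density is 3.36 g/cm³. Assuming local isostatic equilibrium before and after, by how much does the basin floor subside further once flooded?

After flooding the water column is d + s deep. Its weight must equal the weight of mantle displaced by the extra subsidence s: (d + s) ρ_w = s ρ_m.
s = d ρ_w / (ρ_m − ρ_w) = 574.7 m × 1.02/(3.36 − 1.02) = 251 m.

251 m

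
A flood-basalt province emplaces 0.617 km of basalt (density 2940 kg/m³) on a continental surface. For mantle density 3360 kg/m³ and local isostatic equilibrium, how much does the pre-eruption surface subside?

Subaerial loading: s = t ρ_load / ρ_m.
s = 0.617 km × 2940/3360 = 0.54 km.

0.54 km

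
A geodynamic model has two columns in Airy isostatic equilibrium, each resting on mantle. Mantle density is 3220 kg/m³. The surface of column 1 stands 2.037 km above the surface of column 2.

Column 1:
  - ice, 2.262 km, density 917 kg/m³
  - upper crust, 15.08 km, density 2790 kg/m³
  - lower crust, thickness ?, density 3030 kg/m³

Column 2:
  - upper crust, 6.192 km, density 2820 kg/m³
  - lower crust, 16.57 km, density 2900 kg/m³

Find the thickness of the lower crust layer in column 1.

13.9 km

Take the compensation level at the base of the deeper column (depth z_c below the surface of column 1) and equate Σ ρ_i t_i down to z_c; mantle fills any gap and the z_c terms cancel.
Column 1: 2.262×917 + 15.08×2790 + x×3030 + (z_c − 17.342 − x)×3220
Column 2: 2.037×0 + 6.192×2820 + 16.57×2900 + (z_c − 2.037 − 22.762)×3220
The z_c×3220 term appears on both sides and cancels. Collect the known terms of each column as K = Σ(ρt)_known − 3220 × (depth of known layers): K_1 = 44147.454 − 3220×17.342 = −11693.786; K_2 = 65514.44 − 3220×(2.037 + 22.762) = −14338.34.
Balance: K_1 − x×(3220 − 3030) = K_2, so x = (K_1 − K_2)/(3220 − 3030) = 2644.55/190 = 13.9 km.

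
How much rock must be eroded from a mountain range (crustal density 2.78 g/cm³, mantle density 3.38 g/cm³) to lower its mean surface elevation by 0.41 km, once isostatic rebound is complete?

2.31 km

Net drop Δ = e − u = e − e ρ_c/ρ_m = e (ρ_m − ρ_c)/ρ_m.
e = Δ ρ_m/(ρ_m − ρ_c) = 0.41 km × 3.38/0.6 = 2.31 km.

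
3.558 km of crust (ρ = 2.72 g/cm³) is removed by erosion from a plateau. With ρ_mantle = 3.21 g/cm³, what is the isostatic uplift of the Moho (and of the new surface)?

3.01 km

Unloading: uplift u = e ρ_c/ρ_m = 3.558 km × 2.72/3.21 = 3.01 km.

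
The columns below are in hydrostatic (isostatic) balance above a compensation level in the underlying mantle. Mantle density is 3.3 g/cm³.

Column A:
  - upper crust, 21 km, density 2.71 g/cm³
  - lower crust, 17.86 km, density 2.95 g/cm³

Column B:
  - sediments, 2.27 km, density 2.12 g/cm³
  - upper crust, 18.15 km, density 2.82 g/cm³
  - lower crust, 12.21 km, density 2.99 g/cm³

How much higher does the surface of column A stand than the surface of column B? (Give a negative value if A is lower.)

For any compensation level in the mantle, the mantle terms cancel and isostasy reduces to e = (Σt_A − Σt_B) − (Σ(ρt)_A − Σ(ρt)_B) / ρ_m.
Σt_A = 38.86 km; Σt_B = 32.63 km; Σ(ρt)_A = 109.597; Σ(ρt)_B = 92.5033 (in km·g/cm³).
e = (38.86 − 32.63) − (109.597 − 92.5033) / 3.3 = 1.05 km.

1.05 km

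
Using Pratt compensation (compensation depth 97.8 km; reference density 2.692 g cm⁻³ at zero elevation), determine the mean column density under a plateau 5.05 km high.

2.56 g cm⁻³

Pratt balance: ρ_ref D = ρ (D + h).
ρ = ρ_ref D/(D + h) = 2.692 × 97.8 km/(97.8 km + 5.05 km) = 2.56 g cm⁻³.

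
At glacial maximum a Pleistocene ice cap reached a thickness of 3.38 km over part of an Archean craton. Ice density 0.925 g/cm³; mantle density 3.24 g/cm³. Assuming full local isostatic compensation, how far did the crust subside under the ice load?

0.965 km

By Archimedes' principle applied to the lithosphere: the ice load ρ_ice t is balanced by mantle displaced below, ρ_m s.
s = t ρ_ice / ρ_m = 3.38 km × 0.925/3.24 = 0.965 km.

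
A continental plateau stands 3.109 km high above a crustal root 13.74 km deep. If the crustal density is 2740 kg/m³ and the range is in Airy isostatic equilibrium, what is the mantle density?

3360 kg/m³

Airy balance: ρ_c h = (ρ_m − ρ_c) r → ρ_m = ρ_c (1 + h/r).
ρ_m = 2740 × (1 + 3.109 km/13.74 km) = 3360 kg/m³.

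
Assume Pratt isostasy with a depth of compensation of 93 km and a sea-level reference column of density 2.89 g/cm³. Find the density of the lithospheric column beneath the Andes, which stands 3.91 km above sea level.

2.77 g/cm³

Pratt balance: ρ_ref D = ρ (D + h).
ρ = ρ_ref D/(D + h) = 2.89 × 93 km/(93 km + 3.91 km) = 2.77 g/cm³.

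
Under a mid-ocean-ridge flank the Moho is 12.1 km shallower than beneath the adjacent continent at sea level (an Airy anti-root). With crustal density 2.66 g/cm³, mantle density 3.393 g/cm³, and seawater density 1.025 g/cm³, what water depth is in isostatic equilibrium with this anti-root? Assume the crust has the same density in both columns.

5.42 km

Replacing a thickness d of crust by seawater at the top must be balanced by replacing crust with mantle at the base: d (ρ_c − ρ_w) = a (ρ_m − ρ_c).
d = a (ρ_m − ρ_c)/(ρ_c − ρ_w) = 12.1 km × 0.733/1.635 = 5.42 km.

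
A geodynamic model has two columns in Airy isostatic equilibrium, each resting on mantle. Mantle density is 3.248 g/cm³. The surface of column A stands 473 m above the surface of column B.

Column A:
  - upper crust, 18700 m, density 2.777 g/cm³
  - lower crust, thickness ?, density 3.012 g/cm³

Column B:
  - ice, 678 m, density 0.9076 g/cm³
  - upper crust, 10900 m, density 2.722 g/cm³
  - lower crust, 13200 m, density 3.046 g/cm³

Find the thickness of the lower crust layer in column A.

Take the compensation level at the base of the deeper column (depth z_c below the surface of column A) and equate Σ ρ_i t_i down to z_c; mantle fills any gap and the z_c terms cancel.
Column A: 18700×2.777 + x×3.012 + (z_c − 18700 − x)×3.248
Column B: 473×0 + 678×0.9076 + 10900×2.722 + 13200×3.046 + (z_c − 473 − 24778)×3.248
The z_c×3.248 term appears on both sides and cancels. Collect the known terms of each column as K = Σ(ρt)_known − 3.248 × (depth of known layers): K_A = 51929.9 − 3.248×18700 = −8807.7; K_B = 70492.3528 − 3.248×(473 + 24778) = −11522.8952.
Balance: K_A − x×(3.248 − 3.012) = K_B, so x = (K_A − K_B)/(3.248 − 3.012) = 2715.2/0.236 = 11500 m.

11500 m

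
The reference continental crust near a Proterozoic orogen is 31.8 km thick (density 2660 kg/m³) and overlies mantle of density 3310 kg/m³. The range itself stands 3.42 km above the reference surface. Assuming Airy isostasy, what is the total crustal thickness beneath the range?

Root depth r = h ρ_c / (ρ_m − ρ_c) = 3.42 km × 2660 / 650 = 14 km.
Total thickness = T + h + r = 31.8 km + 3.42 km + 14 km = 49.2 km.

49.2 km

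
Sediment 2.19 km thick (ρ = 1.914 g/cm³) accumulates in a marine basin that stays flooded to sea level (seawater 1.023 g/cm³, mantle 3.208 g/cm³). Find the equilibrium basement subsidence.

0.893 km

Submarine loading: the sediment displaces seawater, and the subsidence is in turn flooded, so s (ρ_m − ρ_w) = t (ρ_sed − ρ_w).
s = 2.19 km × (1.914 − 1.023) / (3.208 − 1.023) = 0.893 km.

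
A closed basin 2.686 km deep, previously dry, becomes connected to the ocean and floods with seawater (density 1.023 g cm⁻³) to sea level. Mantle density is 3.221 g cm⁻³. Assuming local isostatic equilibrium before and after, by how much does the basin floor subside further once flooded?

After flooding the water column is d + s deep. Its weight must equal the weight of mantle displaced by the extra subsidence s: (d + s) ρ_w = s ρ_m.
s = d ρ_w / (ρ_m − ρ_w) = 2.686 km × 1.023/(3.221 − 1.023) = 1.25 km.

1.25 km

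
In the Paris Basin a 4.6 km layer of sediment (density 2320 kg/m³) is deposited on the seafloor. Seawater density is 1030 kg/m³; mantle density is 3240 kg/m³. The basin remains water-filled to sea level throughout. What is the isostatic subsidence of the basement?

Submarine loading: the sediment displaces seawater, and the subsidence is in turn flooded, so s (ρ_m − ρ_w) = t (ρ_sed − ρ_w).
s = 4.6 km × (2320 − 1030) / (3240 − 1030) = 2.69 km.

2.69 km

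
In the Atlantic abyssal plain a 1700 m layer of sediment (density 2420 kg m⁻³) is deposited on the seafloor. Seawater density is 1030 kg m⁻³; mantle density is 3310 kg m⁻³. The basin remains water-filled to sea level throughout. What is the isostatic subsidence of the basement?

Submarine loading: the sediment displaces seawater, and the subsidence is in turn flooded, so s (ρ_m − ρ_w) = t (ρ_sed − ρ_w).
s = 1700 m × (2420 − 1030) / (3310 − 1030) = 1040 m.

1040 m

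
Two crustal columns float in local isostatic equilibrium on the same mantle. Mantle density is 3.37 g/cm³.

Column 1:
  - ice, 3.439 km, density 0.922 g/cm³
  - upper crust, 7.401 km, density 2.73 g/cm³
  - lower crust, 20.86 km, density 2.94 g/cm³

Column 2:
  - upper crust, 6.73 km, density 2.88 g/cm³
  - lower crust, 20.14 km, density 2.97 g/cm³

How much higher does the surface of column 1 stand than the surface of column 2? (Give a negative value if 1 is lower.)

For any compensation level in the mantle, the mantle terms cancel and isostasy reduces to e = (Σt_1 − Σt_2) − (Σ(ρt)_1 − Σ(ρt)_2) / ρ_m.
Σt_1 = 31.7 km; Σt_2 = 26.87 km; Σ(ρt)_1 = 84.703888; Σ(ρt)_2 = 79.1982 (in km·g/cm³).
e = (31.7 − 26.87) − (84.703888 − 79.1982) / 3.37 = 3.2 km.

3.2 km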